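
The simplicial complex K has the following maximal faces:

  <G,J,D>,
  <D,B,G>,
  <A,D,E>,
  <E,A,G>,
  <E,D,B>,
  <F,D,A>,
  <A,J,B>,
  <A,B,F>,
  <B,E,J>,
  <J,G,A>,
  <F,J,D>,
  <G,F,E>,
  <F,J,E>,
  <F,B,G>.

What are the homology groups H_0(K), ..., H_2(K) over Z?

Take the total order A < B < D < E < F < G < J on the vertex set. Then K (dimension 2) consists of the simplices:

  0-simplices (7): A, B, D, E, F, G, J
  1-simplices (21): AB, AD, AE, AF, AG, AJ, BD, BE, BF, BG, BJ, DE, DF, DG, DJ, EF, EG, EJ, FG, FJ, GJ
  2-simplices (14): ABF, ABJ, ADE, ADF, AEG, AGJ, BDE, BDG, BEJ, BFG, DFJ, DGJ, EFG, EFJ

so the chain groups are C_0 ≅ Z^7, C_1 ≅ Z^21, C_2 ≅ Z^14.

The boundary map ∂_1: C_1 → C_0 is given by ∂[p,q] = [q] − [p]. For instance
  ∂AD = D − A.
This gives a 7×21 integer matrix of rank 6; reducing to Smith normal form yields diagonal entries (1,1,1,1,1,1).

Boundary ∂_2: C_2 → C_1 maps a triangle to the signed sum of its edges. For instance
  ∂BEJ = EJ − BJ + BE,
  ∂DGJ = GJ − DJ + DG.
As a 21×14 matrix over Z this has rank 13, with invariant factors (1,1,1,1,1,1,1,1,1,1,1,1,1).

Reading off H_k = ker ∂_k / im ∂_{k+1}:

  H_0: rank C_0 − rank ∂_1 = 7 − 6 = 1, and the invariant factors of ∂_1 are all 1, so H_0 ≅ Z.
  H_1: rank ker ∂_1 − rank ∂_2 = (21 − 6) − 13 = 2, and the invariant factors of ∂_2 are all 1, so H_1 ≅ Z^2.
  H_2: rank ker ∂_2 − rank ∂_3 = (14 − 13) − 0 = 1, and there is no ∂_3, so H_2 ≅ Z.

H_0 = Z,  H_1 = Z^2,  H_2 = Z.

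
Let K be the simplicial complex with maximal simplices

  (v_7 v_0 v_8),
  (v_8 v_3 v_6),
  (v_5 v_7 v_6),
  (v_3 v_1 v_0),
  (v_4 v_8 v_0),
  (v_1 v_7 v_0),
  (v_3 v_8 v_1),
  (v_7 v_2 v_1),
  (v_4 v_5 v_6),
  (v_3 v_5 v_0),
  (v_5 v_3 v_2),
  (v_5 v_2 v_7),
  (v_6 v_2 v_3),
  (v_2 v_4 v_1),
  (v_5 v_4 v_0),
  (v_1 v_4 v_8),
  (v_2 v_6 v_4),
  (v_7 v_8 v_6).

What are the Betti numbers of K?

Fix the vertex order v_0 < v_1 < v_2 < v_3 < v_4 < v_5 < v_6 < v_7 < v_8 and write every simplex with vertices in increasing order. Then dim K = 2 and the simplices of K are:

  0-simplices (9): [v_0], [v_1], [v_2], [v_3], [v_4], [v_5], [v_6], [v_7], [v_8]
  1-simplices (27): (27 of them)
  2-simplices (18): (18 of them)

giving chain groups C_0 ≅ Z^9, C_1 ≅ Z^27, C_2 ≅ Z^18.

∂_1: C_1 → C_0 is given by ∂[p,q] = [q] − [p]. For instance
  ∂[v_3,v_6] = [v_6] − [v_3].
As a 9×27 matrix over Z this has rank 8, with invariant factors (1,1,1,1,1,1,1,1).

The boundary map ∂_2: C_2 → C_1 acts by ∂[p,q,r] = [q,r] − [p,r] + [p,q]. For instance
  ∂[v_5,v_6,v_7] = [v_6,v_7] − [v_5,v_7] + [v_5,v_6],
  ∂[v_2,v_3,v_5] = [v_3,v_5] − [v_2,v_5] + [v_2,v_3].
As a 27×18 matrix over Z this has rank 18, with invariant factors (1,1,1,1,1,1,1,1,1,1,1,1,1,1,1,1,1,2).

Now H_k = ker ∂_k / im ∂_{k+1}, so:

  H_0: rank C_0 − rank ∂_1 = 9 − 8 = 1, and the invariant factors of ∂_1 are all 1, so H_0 ≅ Z.
  H_1: rank ker ∂_1 − rank ∂_2 = (27 − 8) − 18 = 1, and ∂_2 has invariant factor 2 > 1, so H_1 ≅ Z ⊕ Z/2.
  H_2: rank ker ∂_2 − rank ∂_3 = (18 − 18) − 0 = 0, and there is no ∂_3, so H_2 ≅ 0.

(K is a triangulation of the Klein bottle.)

Hence the Betti numbers are b_0 = 1, b_1 = 1, b_2 = 0.

b_0 = 1, b_1 = 1, b_2 = 0.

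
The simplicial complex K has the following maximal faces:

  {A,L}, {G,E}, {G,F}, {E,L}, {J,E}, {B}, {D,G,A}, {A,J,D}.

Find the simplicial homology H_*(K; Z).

H_0 = Z^2,  H_1 = Z^2,  H_2 = 0.

Order the vertices as A < B < D < E < F < G < J < L. Listing each simplex with vertices in this order, K has dimension 2 with simplices:

  0-simplices (8): A, B, D, E, F, G, J, L
  1-simplices (10): AD, AG, AJ, AL, DG, DJ, EG, EJ, EL, FG
  2-simplices (2): ADG, ADJ

giving chain groups C_0 ≅ Z^8, C_1 ≅ Z^10, C_2 ≅ Z^2.

∂_1: C_1 → C_0 sends each edge [p,q] (with p < q) to q − p. For instance
  ∂EG = G − E.
The resulting 8×10 matrix has rank 6, and its Smith normal form has invariant factors (1,1,1,1,1,1).

Boundary ∂_2: C_2 → C_1 maps a triangle to the signed sum of its edges. For instance
  ∂ADJ = DJ − AJ + AD,
  ∂ADG = DG − AG + AD.
The resulting 10×2 matrix has rank 2, and its Smith normal form has invariant factors (1,1).

Reading off H_k = ker ∂_k / im ∂_{k+1}:

  H_0: rank C_0 − rank ∂_1 = 8 − 6 = 2, and the invariant factors of ∂_1 are all 1, so H_0 = Z^2.
  H_1: rank ker ∂_1 − rank ∂_2 = (10 − 6) − 2 = 2, and the invariant factors of ∂_2 are all 1, so H_1 = Z^2.
  H_2: rank ker ∂_2 − rank ∂_3 = (2 − 2) − 0 = 0, and there is no ∂_3, so H_2 = 0.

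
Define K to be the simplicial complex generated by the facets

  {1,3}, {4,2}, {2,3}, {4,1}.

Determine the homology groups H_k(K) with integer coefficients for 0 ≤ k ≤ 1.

Fix the vertex order 1 < 2 < 3 < 4 and write every simplex with vertices in increasing order. Then dim K = 1 and the simplices of K are:

  0-simplices (4): [1], [2], [3], [4]
  1-simplices (4): [1,3], [1,4], [2,3], [2,4]

so the chain groups are C_0 ≅ Z^4, C_1 ≅ Z^4.

∂_1: C_1 → C_0 is given by ∂[p,q] = [q] − [p].
The resulting 4×4 matrix has rank 3, and its Smith normal form has invariant factors (1,1,1).

From H_k ≅ ker(∂_k) / im(∂_{k+1}) we obtain:

  H_0: rank C_0 − rank ∂_1 = 4 − 3 = 1, and the invariant factors of ∂_1 are all 1, so H_0 ≅ Z.
  H_1: rank ker ∂_1 − rank ∂_2 = (4 − 3) − 0 = 1, and there is no ∂_2, so H_1 ≅ Z.

As a check, the Euler characteristic is 4 − 4 = 0, which agrees with 1 − 1 = 0.
(K is a triangulation of the circle S^1.)

H_0 = Z,  H_1 = Z.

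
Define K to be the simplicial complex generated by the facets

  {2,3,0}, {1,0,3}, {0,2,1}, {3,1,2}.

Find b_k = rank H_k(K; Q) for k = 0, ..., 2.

Fix the vertex order 0 < 1 < 2 < 3 and write every simplex with vertices in increasing order. Then dim K = 2 and the simplices of K are:

  0-simplices (4): [0], [1], [2], [3]
  1-simplices (6): [0,1], [0,2], [0,3], [1,2], [1,3], [2,3]
  2-simplices (4): [0,1,2], [0,1,3], [0,2,3], [1,2,3]

so the chain groups are C_0 ≅ Z^4, C_1 ≅ Z^6, C_2 ≅ Z^4.

Boundary ∂_1: C_1 → C_0 sends each edge [p,q] (with p < q) to q − p.
The 4×6 boundary matrix has rank 3 and Smith normal form diag(1,1,1).

∂_2: C_2 → C_1 maps a triangle to the signed sum of its edges. For instance
  ∂[0,1,2] = [1,2] − [0,2] + [0,1],
  ∂[0,2,3] = [2,3] − [0,3] + [0,2].
The 6×4 boundary matrix has rank 3 and Smith normal form diag(1,1,1).

Reading off H_k = ker ∂_k / im ∂_{k+1}:

  H_0: rank C_0 − rank ∂_1 = 4 − 3 = 1, and the invariant factors of ∂_1 are all 1, so H_0 = Z.
  H_1: rank ker ∂_1 − rank ∂_2 = (6 − 3) − 3 = 0, and the invariant factors of ∂_2 are all 1, so H_1 = 0.
  H_2: rank ker ∂_2 − rank ∂_3 = (4 − 3) − 0 = 1, and there is no ∂_3, so H_2 = Z.

(K is a triangulation of the 2-sphere S^2.)

Hence the Betti numbers are b_0 = 1, b_1 = 0, b_2 = 1.

b_0 = 1, b_1 = 0, b_2 = 1.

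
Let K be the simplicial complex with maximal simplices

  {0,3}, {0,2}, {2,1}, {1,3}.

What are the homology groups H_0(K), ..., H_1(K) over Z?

Order the vertices as 0 < 1 < 2 < 3. Listing each simplex with vertices in this order, K has dimension 1 with simplices:

  0-simplices (4): [0], [1], [2], [3]
  1-simplices (4): [0,2], [0,3], [1,2], [1,3]

Hence C_0 ≅ Z^4, C_1 ≅ Z^4.

The boundary map ∂_1: C_1 → C_0 is given by ∂[p,q] = [q] − [p]. For instance
  ∂[0,2] = [2] − [0].
The 4×4 boundary matrix has rank 3 and Smith normal form diag(1,1,1).

From H_k ≅ ker(∂_k) / im(∂_{k+1}) we obtain:

  H_0: rank C_0 − rank ∂_1 = 4 − 3 = 1, and the invariant factors of ∂_1 are all 1, so H_0 ≅ Z.
  H_1: rank ker ∂_1 − rank ∂_2 = (4 − 3) − 0 = 1, and there is no ∂_2, so H_1 ≅ Z.

H_0 ≅ Z,  H_1 ≅ Z.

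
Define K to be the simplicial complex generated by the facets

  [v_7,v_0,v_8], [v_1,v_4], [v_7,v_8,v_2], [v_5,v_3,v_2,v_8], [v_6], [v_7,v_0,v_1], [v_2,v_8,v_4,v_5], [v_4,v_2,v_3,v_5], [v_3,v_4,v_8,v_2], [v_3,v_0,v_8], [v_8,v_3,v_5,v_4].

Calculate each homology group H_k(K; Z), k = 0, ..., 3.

We work with the vertex ordering v_0 < v_1 < v_2 < v_3 < v_4 < v_5 < v_6 < v_7 < v_8. The simplices of K, each written with vertices in increasing order, are:

  0-simplices (9): [v_0], [v_1], [v_2], [v_3], [v_4], [v_5], [v_6], [v_7], [v_8]
  1-simplices (18): (18 of them)
  2-simplices (14): (14 of them)
  3-simplices (5): [v_2,v_3,v_4,v_5], [v_2,v_3,v_4,v_8], [v_2,v_3,v_5,v_8], [v_2,v_4,v_5,v_8], [v_3,v_4,v_5,v_8]

Hence C_0 ≅ Z^9, C_1 ≅ Z^18, C_2 ≅ Z^14, C_3 ≅ Z^5.

The boundary map ∂_1: C_1 → C_0 sends each edge [p,q] (with p < q) to q − p. For instance
  ∂[v_2,v_3] = [v_3] − [v_2].
This gives a 9×18 integer matrix of rank 7; reducing to Smith normal form yields diagonal entries (1,1,1,1,1,1,1).

Boundary ∂_2: C_2 → C_1 sends each 2-simplex [p,q,r] to [q,r] − [p,r] + [p,q]. For instance
  ∂[v_2,v_7,v_8] = [v_7,v_8] − [v_2,v_8] + [v_2,v_7],
  ∂[v_2,v_5,v_8] = [v_5,v_8] − [v_2,v_8] + [v_2,v_5].
As a 18×14 matrix over Z this has rank 10, with invariant factors (1,1,1,1,1,1,1,1,1,1).

Boundary ∂_3: C_3 → C_2 sends each 3-simplex σ to the alternating sum Σ_i (−1)^i (σ with its i-th vertex removed). For instance
  ∂[v_2,v_3,v_4,v_5] = [v_3,v_4,v_5] − [v_2,v_4,v_5] + [v_2,v_3,v_5] − [v_2,v_3,v_4],
  ∂[v_3,v_4,v_5,v_8] = [v_4,v_5,v_8] − [v_3,v_5,v_8] + [v_3,v_4,v_8] − [v_3,v_4,v_5].
As a 14×5 matrix over Z this has rank 4, with invariant factors (1,1,1,1).

Reading off H_k = ker ∂_k / im ∂_{k+1}:

  H_0: rank C_0 − rank ∂_1 = 9 − 7 = 2, and the invariant factors of ∂_1 are all 1, so H_0 ≅ Z^2.
  H_1: rank ker ∂_1 − rank ∂_2 = (18 − 7) − 10 = 1, and the invariant factors of ∂_2 are all 1, so H_1 ≅ Z.
  H_2: rank ker ∂_2 − rank ∂_3 = (14 − 10) − 4 = 0, and the invariant factors of ∂_3 are all 1, so H_2 ≅ 0.
  H_3: rank ker ∂_3 − rank ∂_4 = (5 − 4) − 0 = 1, and there is no ∂_4, so H_3 ≅ Z.

H_0 ≅ Z^2,  H_1 ≅ Z,  H_2 = 0,  H_3 ≅ Z.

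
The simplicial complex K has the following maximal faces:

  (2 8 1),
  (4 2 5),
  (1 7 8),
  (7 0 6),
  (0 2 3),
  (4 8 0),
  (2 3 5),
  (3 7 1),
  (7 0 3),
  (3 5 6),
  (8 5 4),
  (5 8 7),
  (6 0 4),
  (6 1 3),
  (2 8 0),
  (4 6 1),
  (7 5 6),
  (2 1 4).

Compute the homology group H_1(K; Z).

Fix the vertex order 0 < 1 < 2 < 3 < 4 < 5 < 6 < 7 < 8 and write every simplex with vertices in increasing order. Then dim K = 2 and the simplices of K are:

  0-simplices (9): [0], [1], [2], [3], [4], [5], [6], [7], [8]
  1-simplices (27): (27 of them)
  2-simplices (18): [0,2,3], [0,2,8], [0,3,7], [0,4,6], [0,4,8], [0,6,7], [1,2,4], [1,2,8], [1,3,6], [1,3,7], [1,4,6], [1,7,8], [2,3,5], [2,4,5], [3,5,6], [4,5,8], [5,6,7], [5,7,8]

giving chain groups C_0 ≅ Z^9, C_1 ≅ Z^27, C_2 ≅ Z^18.

∂_1: C_1 → C_0 sends each edge [p,q] (with p < q) to q − p. For instance
  ∂[5,8] = [8] − [5].
The resulting 9×27 matrix has rank 8, and its Smith normal form has invariant factors (1,1,1,1,1,1,1,1).

Boundary ∂_2: C_2 → C_1 sends each 2-simplex [p,q,r] to [q,r] − [p,r] + [p,q]. For instance
  ∂[1,4,6] = [4,6] − [1,6] + [1,4],
  ∂[4,5,8] = [5,8] − [4,8] + [4,5].
As a 27×18 matrix over Z this has rank 18, with invariant factors (1,1,1,1,1,1,1,1,1,1,1,1,1,1,1,1,1,2).

From H_k ≅ ker(∂_k) / im(∂_{k+1}) we obtain:

  H_1: rank ker ∂_1 − rank ∂_2 = (27 − 8) − 18 = 1, and ∂_2 has invariant factor 2 > 1, so H_1 ≅ Z ⊕ Z_2.

H_1 ≅ Z ⊕ Z_2.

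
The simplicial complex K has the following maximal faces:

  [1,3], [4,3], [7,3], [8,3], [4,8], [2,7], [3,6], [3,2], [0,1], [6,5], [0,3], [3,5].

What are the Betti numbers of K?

b_0 = 1, b_1 = 4.

Fix the vertex order 0 < 1 < 2 < 3 < 4 < 5 < 6 < 7 < 8 and write every simplex with vertices in increasing order. Then dim K = 1 and the simplices of K are:

  0-simplices (9): [0], [1], [2], [3], [4], [5], [6], [7], [8]
  1-simplices (12): [0,1], [0,3], [1,3], [2,3], [2,7], [3,4], [3,5], [3,6], [3,7], [3,8], [4,8], [5,6]

giving chain groups C_0 ≅ Z^9, C_1 ≅ Z^12.

The boundary map ∂_1: C_1 → C_0 maps an edge to its endpoints' difference, ∂[p,q] = q − p. For instance
  ∂[4,8] = [8] − [4].
The 9×12 boundary matrix has rank 8 and Smith normal form diag(1,1,1,1,1,1,1,1).

Reading off H_k = ker ∂_k / im ∂_{k+1}:

  H_0: rank C_0 − rank ∂_1 = 9 − 8 = 1, and the invariant factors of ∂_1 are all 1, so H_0 ≅ Z.
  H_1: rank ker ∂_1 − rank ∂_2 = (12 − 8) − 0 = 4, and there is no ∂_2, so H_1 ≅ Z^4.

As a check, the Euler characteristic is 9 − 12 = -3, which agrees with 1 − 4 = -3.

Hence the Betti numbers are b_0 = 1, b_1 = 4.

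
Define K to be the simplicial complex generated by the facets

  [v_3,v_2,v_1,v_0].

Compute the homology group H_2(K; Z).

H_2 ≅ 0.

Take the total order v_0 < v_1 < v_2 < v_3 on the vertex set. Then K (dimension 3) consists of the simplices:

  0-simplices (4): [v_0], [v_1], [v_2], [v_3]
  1-simplices (6): [v_0,v_1], [v_0,v_2], [v_0,v_3], [v_1,v_2], [v_1,v_3], [v_2,v_3]
  2-simplices (4): [v_0,v_1,v_2], [v_0,v_1,v_3], [v_0,v_2,v_3], [v_1,v_2,v_3]
  3-simplices (1): [v_0,v_1,v_2,v_3]

so the chain groups are C_0 ≅ Z^4, C_1 ≅ Z^6, C_2 ≅ Z^4, C_3 ≅ Z^1.

The boundary map ∂_1: C_1 → C_0 is given by ∂[p,q] = [q] − [p].
The resulting 4×6 matrix has rank 3, and its Smith normal form has invariant factors (1,1,1).

∂_2: C_2 → C_1 acts by ∂[p,q,r] = [q,r] − [p,r] + [p,q]. For instance
  ∂[v_0,v_1,v_3] = [v_1,v_3] − [v_0,v_3] + [v_0,v_1],
  ∂[v_0,v_2,v_3] = [v_2,v_3] − [v_0,v_3] + [v_0,v_2].
This gives a 6×4 integer matrix of rank 3; reducing to Smith normal form yields diagonal entries (1,1,1).

∂_3: C_3 → C_2 sends each 3-simplex σ to the alternating sum Σ_i (−1)^i (σ with its i-th vertex removed). For instance
  ∂[v_0,v_1,v_2,v_3] = [v_1,v_2,v_3] − [v_0,v_2,v_3] + [v_0,v_1,v_3] − [v_0,v_1,v_2].
The resulting 4×1 matrix has rank 1, and its Smith normal form has invariant factors (1).

From H_k ≅ ker(∂_k) / im(∂_{k+1}) we obtain:

  H_2: rank ker ∂_2 − rank ∂_3 = (4 − 3) − 1 = 0, and the invariant factors of ∂_3 are all 1, so H_2 ≅ 0.

(K is a triangulation of the 3-simplex.)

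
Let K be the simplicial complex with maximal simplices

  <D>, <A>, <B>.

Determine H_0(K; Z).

H_0 = Z^3.

We work with the vertex ordering A < B < D. The simplices of K, each written with vertices in increasing order, are:

  0-simplices (3): A, B, D

giving chain groups C_0 ≅ Z^3.

Now H_k = ker ∂_k / im ∂_{k+1}, so:

  H_0: rank C_0 − rank ∂_1 = 3 − 0 = 3, and there is no ∂_1, so H_0 ≅ Z^3.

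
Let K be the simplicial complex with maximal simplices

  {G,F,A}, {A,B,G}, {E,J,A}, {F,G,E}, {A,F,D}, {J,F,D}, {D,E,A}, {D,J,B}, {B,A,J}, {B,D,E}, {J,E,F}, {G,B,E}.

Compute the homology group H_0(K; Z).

Order the vertices as A < B < D < E < F < G < J. Listing each simplex with vertices in this order, K has dimension 2 with simplices:

  0-simplices (7): A, B, D, E, F, G, J
  1-simplices (18): AB, AD, AE, AF, AG, AJ, BD, BE, BG, BJ, DE, DF, DJ, EF, EG, EJ, FG, FJ
  2-simplices (12): ABG, ABJ, ADE, ADF, AEJ, AFG, BDE, BDJ, BEG, DFJ, EFG, EFJ

Hence C_0 ≅ Z^7, C_1 ≅ Z^18, C_2 ≅ Z^12.

Boundary ∂_1: C_1 → C_0 is given by ∂[p,q] = [q] − [p].
As a 7×18 matrix over Z this has rank 6, with invariant factors (1,1,1,1,1,1).

∂_2: C_2 → C_1 acts by ∂[p,q,r] = [q,r] − [p,r] + [p,q]. For instance
  ∂BDE = DE − BE + BD,
  ∂DFJ = FJ − DJ + DF.
The 18×12 boundary matrix has rank 12 and Smith normal form diag(1,1,1,1,1,1,1,1,1,1,1,2).

Reading off H_k = ker ∂_k / im ∂_{k+1}:

  H_0: rank C_0 − rank ∂_1 = 7 − 6 = 1, and the invariant factors of ∂_1 are all 1, so H_0 ≅ Z.

(K is a triangulation of the real projective plane RP^2.)

H_0 ≅ Z.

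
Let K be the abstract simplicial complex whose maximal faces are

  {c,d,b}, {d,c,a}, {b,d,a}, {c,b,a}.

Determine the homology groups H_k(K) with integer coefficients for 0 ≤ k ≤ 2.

H_0 = Z,  H_1 = 0,  H_2 = Z.

K has 4 vertices, 6 edges, 4 triangles.
rank ∂_0 = 0, rank ∂_1 = 3 ⇒ b_0 = 4 − 0 − 3 = 1; all invariant factors of ∂_1 are 1 so no torsion. So H_0 ≅ Z.
rank ∂_1 = 3, rank ∂_2 = 3 ⇒ b_1 = 6 − 3 − 3 = 0; all invariant factors of ∂_2 are 1 so no torsion. So H_1 ≅ 0.
rank ∂_2 = 3, rank ∂_3 = 0 ⇒ b_2 = 4 − 3 − 0 = 1. So H_2 ≅ Z.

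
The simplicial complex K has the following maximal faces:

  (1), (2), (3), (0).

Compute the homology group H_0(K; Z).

H_0 = Z^4.

Take the total order 0 < 1 < 2 < 3 on the vertex set. Then K (dimension 0) consists of the simplices:

  0-simplices (4): [0], [1], [2], [3]

Hence C_0 ≅ Z^4.

Computing H_k = (kernel of ∂_k) / (image of ∂_{k+1}):

  H_0: rank C_0 − rank ∂_1 = 4 − 0 = 4, and there is no ∂_1, so H_0 = Z^4.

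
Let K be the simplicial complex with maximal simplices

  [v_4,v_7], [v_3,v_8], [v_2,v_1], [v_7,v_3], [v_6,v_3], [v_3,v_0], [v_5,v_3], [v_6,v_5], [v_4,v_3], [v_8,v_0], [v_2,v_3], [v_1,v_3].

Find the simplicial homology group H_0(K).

Take the total order v_0 < v_1 < v_2 < v_3 < v_4 < v_5 < v_6 < v_7 < v_8 on the vertex set. Then K (dimension 1) consists of the simplices:

  0-simplices (9): [v_0], [v_1], [v_2], [v_3], [v_4], [v_5], [v_6], [v_7], [v_8]
  1-simplices (12): [v_0,v_3], [v_0,v_8], [v_1,v_2], [v_1,v_3], [v_2,v_3], [v_3,v_4], [v_3,v_5], [v_3,v_6], [v_3,v_7], [v_3,v_8], [v_4,v_7], [v_5,v_6]

giving chain groups C_0 ≅ Z^9, C_1 ≅ Z^12.

∂_1: C_1 → C_0 is given by ∂[p,q] = [q] − [p]. For instance
  ∂[v_3,v_7] = [v_7] − [v_3].
The 9×12 boundary matrix has rank 8 and Smith normal form diag(1,1,1,1,1,1,1,1).

From H_k ≅ ker(∂_k) / im(∂_{k+1}) we obtain:

  H_0: rank C_0 − rank ∂_1 = 9 − 8 = 1, and the invariant factors of ∂_1 are all 1, so H_0 = Z.

H_0 ≅ Z.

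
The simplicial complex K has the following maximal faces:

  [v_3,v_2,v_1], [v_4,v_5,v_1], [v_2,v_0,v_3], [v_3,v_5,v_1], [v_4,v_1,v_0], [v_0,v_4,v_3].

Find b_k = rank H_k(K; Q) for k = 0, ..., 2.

Order the vertices as v_0 < v_1 < v_2 < v_3 < v_4 < v_5. Listing each simplex with vertices in this order, K has dimension 2 with simplices:

  0-simplices (6): [v_0], [v_1], [v_2], [v_3], [v_4], [v_5]
  1-simplices (12): [v_0,v_1], [v_0,v_2], [v_0,v_3], [v_0,v_4], [v_1,v_2], [v_1,v_3], [v_1,v_4], [v_1,v_5], [v_2,v_3], [v_3,v_4], [v_3,v_5], [v_4,v_5]
  2-simplices (6): [v_0,v_1,v_4], [v_0,v_2,v_3], [v_0,v_3,v_4], [v_1,v_2,v_3], [v_1,v_3,v_5], [v_1,v_4,v_5]

so the chain groups are C_0 ≅ Z^6, C_1 ≅ Z^12, C_2 ≅ Z^6.

The boundary map ∂_1: C_1 → C_0 is given by ∂[p,q] = [q] − [p].
The 6×12 boundary matrix has rank 5 and Smith normal form diag(1,1,1,1,1).

The boundary map ∂_2: C_2 → C_1 sends each 2-simplex [p,q,r] to [q,r] − [p,r] + [p,q]. For instance
  ∂[v_1,v_4,v_5] = [v_4,v_5] − [v_1,v_5] + [v_1,v_4],
  ∂[v_1,v_2,v_3] = [v_2,v_3] − [v_1,v_3] + [v_1,v_2].
As a 12×6 matrix over Z this has rank 6, with invariant factors (1,1,1,1,1,1).

Reading off H_k = ker ∂_k / im ∂_{k+1}:

  H_0: rank C_0 − rank ∂_1 = 6 − 5 = 1, and the invariant factors of ∂_1 are all 1, so H_0 = Z.
  H_1: rank ker ∂_1 − rank ∂_2 = (12 − 5) − 6 = 1, and the invariant factors of ∂_2 are all 1, so H_1 = Z.
  H_2: rank ker ∂_2 − rank ∂_3 = (6 − 6) − 0 = 0, and there is no ∂_3, so H_2 = 0.

As a check, the Euler characteristic is 6 − 12 + 6 = 0, which agrees with 1 − 1 + 0 = 0.

Hence the Betti numbers are b_0 = 1, b_1 = 1, b_2 = 0.

b_0 = 1, b_1 = 1, b_2 = 0.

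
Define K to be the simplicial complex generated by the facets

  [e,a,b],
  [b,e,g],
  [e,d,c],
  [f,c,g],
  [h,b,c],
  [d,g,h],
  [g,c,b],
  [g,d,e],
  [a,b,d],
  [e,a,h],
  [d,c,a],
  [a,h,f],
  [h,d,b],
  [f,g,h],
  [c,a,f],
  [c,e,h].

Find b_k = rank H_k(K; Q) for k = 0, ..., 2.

b_0 = 1, b_1 = 2, b_2 = 1.

Fix the vertex order a < b < c < d < e < f < g < h and write every simplex with vertices in increasing order. Then dim K = 2 and the simplices of K are:

  0-simplices (8): a, b, c, d, e, f, g, h
  1-simplices (24): ab, ac, ad, ae, af, ah, bc, bd, be, bg, bh, cd, ce, cf, cg, ch, de, dg, dh, eg, eh, fg, fh, gh
  2-simplices (16): abd, abe, acd, acf, aeh, afh, bcg, bch, bdh, beg, cde, ceh, cfg, deg, dgh, fgh

Hence C_0 ≅ Z^8, C_1 ≅ Z^24, C_2 ≅ Z^16.

∂_1: C_1 → C_0 is given by ∂[p,q] = [q] − [p]. For instance
  ∂eh = h − e.
The 8×24 boundary matrix has rank 7 and Smith normal form diag(1,1,1,1,1,1,1).

Boundary ∂_2: C_2 → C_1 maps a triangle to the signed sum of its edges. For instance
  ∂bch = ch − bh + bc,
  ∂acd = cd − ad + ac.
The resulting 24×16 matrix has rank 15, and its Smith normal form has invariant factors (1,1,1,1,1,1,1,1,1,1,1,1,1,1,1).

From H_k ≅ ker(∂_k) / im(∂_{k+1}) we obtain:

  H_0: rank C_0 − rank ∂_1 = 8 − 7 = 1, and the invariant factors of ∂_1 are all 1, so H_0 = Z.
  H_1: rank ker ∂_1 − rank ∂_2 = (24 − 7) − 15 = 2, and the invariant factors of ∂_2 are all 1, so H_1 = Z^2.
  H_2: rank ker ∂_2 − rank ∂_3 = (16 − 15) − 0 = 1, and there is no ∂_3, so H_2 = Z.

As a check, the Euler characteristic is 8 − 24 + 16 = 0, which agrees with 1 − 2 + 1 = 0.
(K is a triangulation of the torus T^2.)

Hence the Betti numbers are b_0 = 1, b_1 = 2, b_2 = 1.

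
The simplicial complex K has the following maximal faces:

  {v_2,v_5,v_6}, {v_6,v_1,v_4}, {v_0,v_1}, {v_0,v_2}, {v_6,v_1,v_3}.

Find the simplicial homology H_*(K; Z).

Order the vertices as v_0 < v_1 < v_2 < v_3 < v_4 < v_5 < v_6. Listing each simplex with vertices in this order, K has dimension 2 with simplices:

  0-simplices (7): [v_0], [v_1], [v_2], [v_3], [v_4], [v_5], [v_6]
  1-simplices (10): [v_0,v_1], [v_0,v_2], [v_1,v_3], [v_1,v_4], [v_1,v_6], [v_2,v_5], [v_2,v_6], [v_3,v_6], [v_4,v_6], [v_5,v_6]
  2-simplices (3): [v_1,v_3,v_6], [v_1,v_4,v_6], [v_2,v_5,v_6]

giving chain groups C_0 ≅ Z^7, C_1 ≅ Z^10, C_2 ≅ Z^3.

Boundary ∂_1: C_1 → C_0 sends each edge [p,q] (with p < q) to q − p.
As a 7×10 matrix over Z this has rank 6, with invariant factors (1,1,1,1,1,1).

Boundary ∂_2: C_2 → C_1 maps a triangle to the signed sum of its edges. For instance
  ∂[v_1,v_3,v_6] = [v_3,v_6] − [v_1,v_6] + [v_1,v_3],
  ∂[v_1,v_4,v_6] = [v_4,v_6] − [v_1,v_6] + [v_1,v_4].
As a 10×3 matrix over Z this has rank 3, with invariant factors (1,1,1).

Reading off H_k = ker ∂_k / im ∂_{k+1}:

  H_0: rank C_0 − rank ∂_1 = 7 − 6 = 1, and the invariant factors of ∂_1 are all 1, so H_0 ≅ Z.
  H_1: rank ker ∂_1 − rank ∂_2 = (10 − 6) − 3 = 1, and the invariant factors of ∂_2 are all 1, so H_1 ≅ Z.
  H_2: rank ker ∂_2 − rank ∂_3 = (3 − 3) − 0 = 0, and there is no ∂_3, so H_2 ≅ 0.

As a check, the Euler characteristic is 7 − 10 + 3 = 0, which agrees with 1 − 1 + 0 = 0.

H_0 = Z,  H_1 = Z,  H_2 = 0.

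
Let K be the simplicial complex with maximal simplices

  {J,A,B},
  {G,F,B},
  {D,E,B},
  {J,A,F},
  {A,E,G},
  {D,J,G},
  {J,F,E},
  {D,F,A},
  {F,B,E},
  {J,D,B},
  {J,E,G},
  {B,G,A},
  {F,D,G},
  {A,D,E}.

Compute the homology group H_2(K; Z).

H_2 = Z.

Fix the vertex order A < B < D < E < F < G < J and write every simplex with vertices in increasing order. Then dim K = 2 and the simplices of K are:

  0-simplices (7): A, B, D, E, F, G, J
  1-simplices (21): AB, AD, AE, AF, AG, AJ, BD, BE, BF, BG, BJ, DE, DF, DG, DJ, EF, EG, EJ, FG, FJ, GJ
  2-simplices (14): ABG, ABJ, ADE, ADF, AEG, AFJ, BDE, BDJ, BEF, BFG, DFG, DGJ, EFJ, EGJ

giving chain groups C_0 ≅ Z^7, C_1 ≅ Z^21, C_2 ≅ Z^14.

Boundary ∂_1: C_1 → C_0 sends each edge [p,q] (with p < q) to q − p.
The 7×21 boundary matrix has rank 6 and Smith normal form diag(1,1,1,1,1,1).

Boundary ∂_2: C_2 → C_1 acts by ∂[p,q,r] = [q,r] − [p,r] + [p,q]. For instance
  ∂BDJ = DJ − BJ + BD,
  ∂AEG = EG − AG + AE.
This gives a 21×14 integer matrix of rank 13; reducing to Smith normal form yields diagonal entries (1,1,1,1,1,1,1,1,1,1,1,1,1).

Computing H_k = (kernel of ∂_k) / (image of ∂_{k+1}):

  H_2: rank ker ∂_2 − rank ∂_3 = (14 − 13) − 0 = 1, and there is no ∂_3, so H_2 = Z.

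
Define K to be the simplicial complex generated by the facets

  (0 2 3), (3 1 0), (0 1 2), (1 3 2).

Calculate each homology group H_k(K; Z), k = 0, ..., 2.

H_0 = Z,  H_1 = 0,  H_2 = Z.

Order the vertices as 0 < 1 < 2 < 3. Listing each simplex with vertices in this order, K has dimension 2 with simplices:

  0-simplices (4): [0], [1], [2], [3]
  1-simplices (6): [0,1], [0,2], [0,3], [1,2], [1,3], [2,3]
  2-simplices (4): [0,1,2], [0,1,3], [0,2,3], [1,2,3]

so the chain groups are C_0 ≅ Z^4, C_1 ≅ Z^6, C_2 ≅ Z^4.

∂_1: C_1 → C_0 is given by ∂[p,q] = [q] − [p].
As a 4×6 matrix over Z this has rank 3, with invariant factors (1,1,1).

The boundary map ∂_2: C_2 → C_1 acts by ∂[p,q,r] = [q,r] − [p,r] + [p,q]. For instance
  ∂[0,2,3] = [2,3] − [0,3] + [0,2],
  ∂[0,1,3] = [1,3] − [0,3] + [0,1].
As a 6×4 matrix over Z this has rank 3, with invariant factors (1,1,1).

Computing H_k = (kernel of ∂_k) / (image of ∂_{k+1}):

  H_0: rank C_0 − rank ∂_1 = 4 − 3 = 1, and the invariant factors of ∂_1 are all 1, so H_0 ≅ Z.
  H_1: rank ker ∂_1 − rank ∂_2 = (6 − 3) − 3 = 0, and the invariant factors of ∂_2 are all 1, so H_1 ≅ 0.
  H_2: rank ker ∂_2 − rank ∂_3 = (4 − 3) − 0 = 1, and there is no ∂_3, so H_2 ≅ Z.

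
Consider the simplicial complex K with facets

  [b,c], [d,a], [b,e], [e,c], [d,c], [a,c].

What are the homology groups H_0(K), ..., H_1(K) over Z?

H_0 = Z,  H_1 = Z^2.

Order the vertices as a < b < c < d < e. Listing each simplex with vertices in this order, K has dimension 1 with simplices:

  0-simplices (5): a, b, c, d, e
  1-simplices (6): ac, ad, bc, be, cd, ce

so the chain groups are C_0 ≅ Z^5, C_1 ≅ Z^6.

Boundary ∂_1: C_1 → C_0 is given by ∂[p,q] = [q] − [p]. For instance
  ∂ce = e − c.
This gives a 5×6 integer matrix of rank 4; reducing to Smith normal form yields diagonal entries (1,1,1,1).

Computing H_k = (kernel of ∂_k) / (image of ∂_{k+1}):

  H_0: rank C_0 − rank ∂_1 = 5 − 4 = 1, and the invariant factors of ∂_1 are all 1, so H_0 ≅ Z.
  H_1: rank ker ∂_1 − rank ∂_2 = (6 − 4) − 0 = 2, and there is no ∂_2, so H_1 ≅ Z^2.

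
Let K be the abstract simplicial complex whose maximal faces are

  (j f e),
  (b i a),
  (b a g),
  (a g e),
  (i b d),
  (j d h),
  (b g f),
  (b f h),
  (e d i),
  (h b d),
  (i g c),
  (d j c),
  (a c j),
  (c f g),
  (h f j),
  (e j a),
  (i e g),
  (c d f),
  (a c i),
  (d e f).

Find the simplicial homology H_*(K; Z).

Order the vertices as a < b < c < d < e < f < g < h < i < j. Listing each simplex with vertices in this order, K has dimension 2 with simplices:

  0-simplices (10): a, b, c, d, e, f, g, h, i, j
  1-simplices (30): ab, ac, ae, ag, ai, aj, bd, bf, bg, bh, bi, cd, cf, cg, ci, cj, de, df, dh, di, dj, ef, eg, ei, ej, fg, fh, fj, gi, hj
  2-simplices (20): abg, abi, aci, acj, aeg, aej, bdh, bdi, bfg, bfh, cdf, cdj, cfg, cgi, def, dei, dhj, efj, egi, fhj

giving chain groups C_0 ≅ Z^10, C_1 ≅ Z^30, C_2 ≅ Z^20.

∂_1: C_1 → C_0 is given by ∂[p,q] = [q] − [p].
This gives a 10×30 integer matrix of rank 9; reducing to Smith normal form yields diagonal entries (1,1,1,1,1,1,1,1,1).

Boundary ∂_2: C_2 → C_1 sends each 2-simplex [p,q,r] to [q,r] − [p,r] + [p,q]. For instance
  ∂aej = ej − aj + ae,
  ∂aeg = eg − ag + ae.
This gives a 30×20 integer matrix of rank 20; reducing to Smith normal form yields diagonal entries (1,1,1,1,1,1,1,1,1,1,1,1,1,1,1,1,1,1,1,2).

Now H_k = ker ∂_k / im ∂_{k+1}, so:

  H_0: rank C_0 − rank ∂_1 = 10 − 9 = 1, and the invariant factors of ∂_1 are all 1, so H_0 = Z.
  H_1: rank ker ∂_1 − rank ∂_2 = (30 − 9) − 20 = 1, and ∂_2 has invariant factor 2 > 1, so H_1 = Z ⊕ Z/2.
  H_2: rank ker ∂_2 − rank ∂_3 = (20 − 20) − 0 = 0, and there is no ∂_3, so H_2 = 0.

H_0 = Z,  H_1 = Z ⊕ Z/2,  H_2 = 0.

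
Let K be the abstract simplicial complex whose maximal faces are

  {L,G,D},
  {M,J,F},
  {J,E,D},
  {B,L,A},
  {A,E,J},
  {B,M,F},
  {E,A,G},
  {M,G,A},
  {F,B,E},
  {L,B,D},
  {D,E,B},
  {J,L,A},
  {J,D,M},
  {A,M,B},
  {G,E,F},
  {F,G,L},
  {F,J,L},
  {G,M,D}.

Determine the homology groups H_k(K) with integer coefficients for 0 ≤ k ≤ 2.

Take the total order A < B < D < E < F < G < J < L < M on the vertex set. Then K (dimension 2) consists of the simplices:

  0-simplices (9): A, B, D, E, F, G, J, L, M
  1-simplices (27): AB, AE, AG, AJ, AL, AM, BD, BE, BF, BL, BM, DE, DG, DJ, DL, DM, EF, EG, EJ, FG, FJ, FL, FM, GL, GM, JL, JM
  2-simplices (18): ABL, ABM, AEG, AEJ, AGM, AJL, BDE, BDL, BEF, BFM, DEJ, DGL, DGM, DJM, EFG, FGL, FJL, FJM

giving chain groups C_0 ≅ Z^9, C_1 ≅ Z^27, C_2 ≅ Z^18.

∂_1: C_1 → C_0 sends each edge [p,q] (with p < q) to q − p. For instance
  ∂AE = E − A.
The 9×27 boundary matrix has rank 8 and Smith normal form diag(1,1,1,1,1,1,1,1).

∂_2: C_2 → C_1 maps a triangle to the signed sum of its edges. For instance
  ∂AGM = GM − AM + AG,
  ∂FJM = JM − FM + FJ.
The 27×18 boundary matrix has rank 17 and Smith normal form diag(1,1,1,1,1,1,1,1,1,1,1,1,1,1,1,1,1).

Computing H_k = (kernel of ∂_k) / (image of ∂_{k+1}):

  H_0: rank C_0 − rank ∂_1 = 9 − 8 = 1, and the invariant factors of ∂_1 are all 1, so H_0 ≅ Z.
  H_1: rank ker ∂_1 − rank ∂_2 = (27 − 8) − 17 = 2, and the invariant factors of ∂_2 are all 1, so H_1 ≅ Z^2.
  H_2: rank ker ∂_2 − rank ∂_3 = (18 − 17) − 0 = 1, and there is no ∂_3, so H_2 ≅ Z.

As a check, the Euler characteristic is 9 − 27 + 18 = 0, which agrees with 1 − 2 + 1 = 0.

H_0 = Z,  H_1 = Z^2,  H_2 = Z.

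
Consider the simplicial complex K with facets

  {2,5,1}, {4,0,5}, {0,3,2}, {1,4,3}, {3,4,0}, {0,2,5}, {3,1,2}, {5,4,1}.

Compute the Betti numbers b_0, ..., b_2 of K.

b_0 = 1, b_1 = 0, b_2 = 1.

We work with the vertex ordering 0 < 1 < 2 < 3 < 4 < 5. The simplices of K, each written with vertices in increasing order, are:

  0-simplices (6): [0], [1], [2], [3], [4], [5]
  1-simplices (12): [0,2], [0,3], [0,4], [0,5], [1,2], [1,3], [1,4], [1,5], [2,3], [2,5], [3,4], [4,5]
  2-simplices (8): [0,2,3], [0,2,5], [0,3,4], [0,4,5], [1,2,3], [1,2,5], [1,3,4], [1,4,5]

Hence C_0 ≅ Z^6, C_1 ≅ Z^12, C_2 ≅ Z^8.

The boundary map ∂_1: C_1 → C_0 maps an edge to its endpoints' difference, ∂[p,q] = q − p. For instance
  ∂[2,5] = [5] − [2].
The 6×12 boundary matrix has rank 5 and Smith normal form diag(1,1,1,1,1).

Boundary ∂_2: C_2 → C_1 acts by ∂[p,q,r] = [q,r] − [p,r] + [p,q]. For instance
  ∂[0,2,5] = [2,5] − [0,5] + [0,2],
  ∂[1,2,5] = [2,5] − [1,5] + [1,2].
As a 12×8 matrix over Z this has rank 7, with invariant factors (1,1,1,1,1,1,1).

Computing H_k = (kernel of ∂_k) / (image of ∂_{k+1}):

  H_0: rank C_0 − rank ∂_1 = 6 − 5 = 1, and the invariant factors of ∂_1 are all 1, so H_0 = Z.
  H_1: rank ker ∂_1 − rank ∂_2 = (12 − 5) − 7 = 0, and the invariant factors of ∂_2 are all 1, so H_1 = 0.
  H_2: rank ker ∂_2 − rank ∂_3 = (8 − 7) − 0 = 1, and there is no ∂_3, so H_2 = Z.

Hence the Betti numbers are b_0 = 1, b_1 = 0, b_2 = 1.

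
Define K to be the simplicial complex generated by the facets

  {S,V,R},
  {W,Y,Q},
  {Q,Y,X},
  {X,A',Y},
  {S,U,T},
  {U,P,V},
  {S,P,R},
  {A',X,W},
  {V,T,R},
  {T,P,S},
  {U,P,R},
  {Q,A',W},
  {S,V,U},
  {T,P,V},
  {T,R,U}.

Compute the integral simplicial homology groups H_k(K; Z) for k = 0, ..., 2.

K has 11 vertices, 25 edges, 15 triangles.
rank ∂_0 = 0, rank ∂_1 = 9 ⇒ b_0 = 11 − 0 − 9 = 2; all invariant factors of ∂_1 are 1 so no torsion. So H_0 = Z^2.
rank ∂_1 = 9, rank ∂_2 = 15 ⇒ b_1 = 25 − 9 − 15 = 1; ∂_2 has invariant factor(s) [2] giving torsion. So H_1 = Z ⊕ Z_2.
rank ∂_2 = 15, rank ∂_3 = 0 ⇒ b_2 = 15 − 15 − 0 = 0. So H_2 = 0.

H_0 ≅ Z^2,  H_1 ≅ Z ⊕ Z_2,  H_2 = 0.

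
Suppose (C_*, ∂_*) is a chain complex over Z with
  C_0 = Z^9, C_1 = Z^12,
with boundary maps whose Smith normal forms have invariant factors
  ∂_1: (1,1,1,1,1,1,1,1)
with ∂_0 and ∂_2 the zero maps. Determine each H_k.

H_0: b_0 = 9 − 0 − 8 = 1; torsion from ∂_1 factors > 1: none. So H_0 ≅ Z.
H_1: b_1 = 12 − 8 − 0 = 4; torsion from ∂_2 factors > 1: none. So H_1 ≅ Z^4.

H_0 ≅ Z,  H_1 ≅ Z^4.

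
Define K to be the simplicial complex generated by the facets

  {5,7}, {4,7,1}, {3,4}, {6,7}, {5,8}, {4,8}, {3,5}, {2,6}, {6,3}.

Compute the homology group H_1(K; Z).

H_1 ≅ Z^3.

Take the total order 1 < 2 < 3 < 4 < 5 < 6 < 7 < 8 on the vertex set. Then K (dimension 2) consists of the simplices:

  0-simplices (8): [1], [2], [3], [4], [5], [6], [7], [8]
  1-simplices (11): [1,4], [1,7], [2,6], [3,4], [3,5], [3,6], [4,7], [4,8], [5,7], [5,8], [6,7]
  2-simplices (1): [1,4,7]

giving chain groups C_0 ≅ Z^8, C_1 ≅ Z^11, C_2 ≅ Z^1.

∂_1: C_1 → C_0 sends each edge [p,q] (with p < q) to q − p. For instance
  ∂[2,6] = [6] − [2].
The 8×11 boundary matrix has rank 7 and Smith normal form diag(1,1,1,1,1,1,1).

∂_2: C_2 → C_1 acts by ∂[p,q,r] = [q,r] − [p,r] + [p,q]. For instance
  ∂[1,4,7] = [4,7] − [1,7] + [1,4].
The resulting 11×1 matrix has rank 1, and its Smith normal form has invariant factors (1).

From H_k ≅ ker(∂_k) / im(∂_{k+1}) we obtain:

  H_1: rank ker ∂_1 − rank ∂_2 = (11 − 7) − 1 = 3, and the invariant factors of ∂_2 are all 1, so H_1 ≅ Z^3.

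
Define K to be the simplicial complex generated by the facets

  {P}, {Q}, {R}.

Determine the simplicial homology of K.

H_0 = Z^3.

Take the total order P < Q < R on the vertex set. Then K (dimension 0) consists of the simplices:

  0-simplices (3): P, Q, R

so the chain groups are C_0 ≅ Z^3.

Computing H_k = (kernel of ∂_k) / (image of ∂_{k+1}):

  H_0: rank C_0 − rank ∂_1 = 3 − 0 = 3, and there is no ∂_1, so H_0 ≅ Z^3.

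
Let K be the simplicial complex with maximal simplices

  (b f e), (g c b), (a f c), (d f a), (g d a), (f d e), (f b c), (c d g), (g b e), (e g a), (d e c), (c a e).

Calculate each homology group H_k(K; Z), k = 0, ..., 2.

H_0 ≅ Z,  H_1 ≅ Z/2,  H_2 = 0.

Fix the vertex order a < b < c < d < e < f < g and write every simplex with vertices in increasing order. Then dim K = 2 and the simplices of K are:

  0-simplices (7): a, b, c, d, e, f, g
  1-simplices (18): ac, ad, ae, af, ag, bc, be, bf, bg, cd, ce, cf, cg, de, df, dg, ef, eg
  2-simplices (12): ace, acf, adf, adg, aeg, bcf, bcg, bef, beg, cde, cdg, def

Hence C_0 ≅ Z^7, C_1 ≅ Z^18, C_2 ≅ Z^12.

Boundary ∂_1: C_1 → C_0 maps an edge to its endpoints' difference, ∂[p,q] = q − p. For instance
  ∂ad = d − a.
The 7×18 boundary matrix has rank 6 and Smith normal form diag(1,1,1,1,1,1).

The boundary map ∂_2: C_2 → C_1 maps a triangle to the signed sum of its edges. For instance
  ∂bef = ef − bf + be,
  ∂ace = ce − ae + ac.
The 18×12 boundary matrix has rank 12 and Smith normal form diag(1,1,1,1,1,1,1,1,1,1,1,2).

From H_k ≅ ker(∂_k) / im(∂_{k+1}) we obtain:

  H_0: rank C_0 − rank ∂_1 = 7 − 6 = 1, and the invariant factors of ∂_1 are all 1, so H_0 = Z.
  H_1: rank ker ∂_1 − rank ∂_2 = (18 − 6) − 12 = 0, and ∂_2 has invariant factor 2 > 1, so H_1 = Z/2.
  H_2: rank ker ∂_2 − rank ∂_3 = (12 − 12) − 0 = 0, and there is no ∂_3, so H_2 = 0.

(K is a triangulation of the real projective plane RP^2.)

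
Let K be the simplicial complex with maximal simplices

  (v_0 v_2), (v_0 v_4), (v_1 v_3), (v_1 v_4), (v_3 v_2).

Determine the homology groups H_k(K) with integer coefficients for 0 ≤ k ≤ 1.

H_0 = Z,  H_1 = Z.

K has 5 vertices, 5 edges.
rank ∂_0 = 0, rank ∂_1 = 4 ⇒ b_0 = 5 − 0 − 4 = 1; all invariant factors of ∂_1 are 1 so no torsion. So H_0 ≅ Z.
rank ∂_1 = 4, rank ∂_2 = 0 ⇒ b_1 = 5 − 4 − 0 = 1. So H_1 ≅ Z.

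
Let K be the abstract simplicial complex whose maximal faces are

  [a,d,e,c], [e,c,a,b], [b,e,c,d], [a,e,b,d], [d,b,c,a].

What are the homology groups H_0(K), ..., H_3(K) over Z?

H_0 = Z,  H_1 = 0,  H_2 = 0,  H_3 = Z.

Take the total order a < b < c < d < e on the vertex set. Then K (dimension 3) consists of the simplices:

  0-simplices (5): a, b, c, d, e
  1-simplices (10): ab, ac, ad, ae, bc, bd, be, cd, ce, de
  2-simplices (10): abc, abd, abe, acd, ace, ade, bcd, bce, bde, cde
  3-simplices (5): abcd, abce, abde, acde, bcde

Hence C_0 ≅ Z^5, C_1 ≅ Z^10, C_2 ≅ Z^10, C_3 ≅ Z^5.

The boundary map ∂_1: C_1 → C_0 sends each edge [p,q] (with p < q) to q − p. For instance
  ∂cd = d − c.
The 5×10 boundary matrix has rank 4 and Smith normal form diag(1,1,1,1).

Boundary ∂_2: C_2 → C_1 acts by ∂[p,q,r] = [q,r] − [p,r] + [p,q]. For instance
  ∂bcd = cd − bd + bc,
  ∂abe = be − ae + ab.
The 10×10 boundary matrix has rank 6 and Smith normal form diag(1,1,1,1,1,1).

∂_3: C_3 → C_2 sends each 3-simplex σ to the alternating sum Σ_i (−1)^i (σ with its i-th vertex removed). For instance
  ∂acde = cde − ade + ace − acd,
  ∂abce = bce − ace + abe − abc.
The resulting 10×5 matrix has rank 4, and its Smith normal form has invariant factors (1,1,1,1).

Now H_k = ker ∂_k / im ∂_{k+1}, so:

  H_0: rank C_0 − rank ∂_1 = 5 − 4 = 1, and the invariant factors of ∂_1 are all 1, so H_0 ≅ Z.
  H_1: rank ker ∂_1 − rank ∂_2 = (10 − 4) − 6 = 0, and the invariant factors of ∂_2 are all 1, so H_1 ≅ 0.
  H_2: rank ker ∂_2 − rank ∂_3 = (10 − 6) − 4 = 0, and the invariant factors of ∂_3 are all 1, so H_2 ≅ 0.
  H_3: rank ker ∂_3 − rank ∂_4 = (5 − 4) − 0 = 1, and there is no ∂_4, so H_3 ≅ Z.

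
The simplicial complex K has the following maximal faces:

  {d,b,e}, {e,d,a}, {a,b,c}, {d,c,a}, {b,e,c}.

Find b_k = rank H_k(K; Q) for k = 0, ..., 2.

Order the vertices as a < b < c < d < e. Listing each simplex with vertices in this order, K has dimension 2 with simplices:

  0-simplices (5): a, b, c, d, e
  1-simplices (10): ab, ac, ad, ae, bc, bd, be, cd, ce, de
  2-simplices (5): abc, acd, ade, bce, bde

giving chain groups C_0 ≅ Z^5, C_1 ≅ Z^10, C_2 ≅ Z^5.

Boundary ∂_1: C_1 → C_0 sends each edge [p,q] (with p < q) to q − p. For instance
  ∂bd = d − b.
The resulting 5×10 matrix has rank 4, and its Smith normal form has invariant factors (1,1,1,1).

Boundary ∂_2: C_2 → C_1 acts by ∂[p,q,r] = [q,r] − [p,r] + [p,q]. For instance
  ∂bde = de − be + bd,
  ∂abc = bc − ac + ab.
The 10×5 boundary matrix has rank 5 and Smith normal form diag(1,1,1,1,1).

Computing H_k = (kernel of ∂_k) / (image of ∂_{k+1}):

  H_0: rank C_0 − rank ∂_1 = 5 − 4 = 1, and the invariant factors of ∂_1 are all 1, so H_0 = Z.
  H_1: rank ker ∂_1 − rank ∂_2 = (10 − 4) − 5 = 1, and the invariant factors of ∂_2 are all 1, so H_1 = Z.
  H_2: rank ker ∂_2 − rank ∂_3 = (5 − 5) − 0 = 0, and there is no ∂_3, so H_2 = 0.

Hence the Betti numbers are b_0 = 1, b_1 = 1, b_2 = 0.

b_0 = 1, b_1 = 1, b_2 = 0.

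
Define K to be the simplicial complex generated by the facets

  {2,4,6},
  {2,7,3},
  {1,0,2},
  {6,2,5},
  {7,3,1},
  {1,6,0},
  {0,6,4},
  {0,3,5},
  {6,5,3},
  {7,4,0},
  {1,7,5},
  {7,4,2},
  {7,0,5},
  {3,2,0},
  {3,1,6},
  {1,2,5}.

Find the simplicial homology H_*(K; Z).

H_0 ≅ Z,  H_1 ≅ Z^2,  H_2 ≅ Z.

Take the total order 0 < 1 < 2 < 3 < 4 < 5 < 6 < 7 on the vertex set. Then K (dimension 2) consists of the simplices:

  0-simplices (8): [0], [1], [2], [3], [4], [5], [6], [7]
  1-simplices (24): (24 of them)
  2-simplices (16): [0,1,2], [0,1,6], [0,2,3], [0,3,5], [0,4,6], [0,4,7], [0,5,7], [1,2,5], [1,3,6], [1,3,7], [1,5,7], [2,3,7], [2,4,6], [2,4,7], [2,5,6], [3,5,6]

Hence C_0 ≅ Z^8, C_1 ≅ Z^24, C_2 ≅ Z^16.

∂_1: C_1 → C_0 maps an edge to its endpoints' difference, ∂[p,q] = q − p. For instance
  ∂[0,1] = [1] − [0].
The resulting 8×24 matrix has rank 7, and its Smith normal form has invariant factors (1,1,1,1,1,1,1).

Boundary ∂_2: C_2 → C_1 acts by ∂[p,q,r] = [q,r] − [p,r] + [p,q]. For instance
  ∂[0,5,7] = [5,7] − [0,7] + [0,5],
  ∂[0,4,6] = [4,6] − [0,6] + [0,4].
This gives a 24×16 integer matrix of rank 15; reducing to Smith normal form yields diagonal entries (1,1,1,1,1,1,1,1,1,1,1,1,1,1,1).

Now H_k = ker ∂_k / im ∂_{k+1}, so:

  H_0: rank C_0 − rank ∂_1 = 8 − 7 = 1, and the invariant factors of ∂_1 are all 1, so H_0 = Z.
  H_1: rank ker ∂_1 − rank ∂_2 = (24 − 7) − 15 = 2, and the invariant factors of ∂_2 are all 1, so H_1 = Z^2.
  H_2: rank ker ∂_2 − rank ∂_3 = (16 − 15) − 0 = 1, and there is no ∂_3, so H_2 = Z.

As a check, the Euler characteristic is 8 − 24 + 16 = 0, which agrees with 1 − 2 + 1 = 0.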